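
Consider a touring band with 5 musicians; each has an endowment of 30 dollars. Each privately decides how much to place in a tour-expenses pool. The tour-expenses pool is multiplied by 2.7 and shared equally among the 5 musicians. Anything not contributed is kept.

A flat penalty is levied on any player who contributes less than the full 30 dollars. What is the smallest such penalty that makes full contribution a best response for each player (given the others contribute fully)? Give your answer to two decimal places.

Given the others contribute fully, the best deviation is to contribute 0 (any partial contribution still incurs the fine and gives up units whose private return 0.5400 is below 1).
Deviating from 30 to 0 saves 30 dollars but forfeits the deviator's share of the drop in the tour-expenses pool: 2.7/5 × 30 = 16.20.
So the deviation gain is 30 − 16.20 = 13.80, and the fine must be at least 13.80 dollars to wipe it out.

13.80 dollars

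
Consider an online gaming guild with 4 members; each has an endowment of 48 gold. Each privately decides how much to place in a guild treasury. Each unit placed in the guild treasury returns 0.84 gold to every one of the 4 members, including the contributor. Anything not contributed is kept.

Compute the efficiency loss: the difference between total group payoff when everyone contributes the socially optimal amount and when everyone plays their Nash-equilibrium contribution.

The private return per contributed unit is 0.84 < 1, so contributing 0 is dominant for every player. At the Nash equilibrium everyone keeps their 48, and the group total is 4 × 48 = 192.
Each contributed unit returns 3.360 to the group as a whole (0.84 to each of 4 players), which exceeds 1, so the social optimum is full contribution: group total = 3.360 × 192 = 645.12.
Efficiency loss = 645.12 − 192 = 453.12.

453.12 gold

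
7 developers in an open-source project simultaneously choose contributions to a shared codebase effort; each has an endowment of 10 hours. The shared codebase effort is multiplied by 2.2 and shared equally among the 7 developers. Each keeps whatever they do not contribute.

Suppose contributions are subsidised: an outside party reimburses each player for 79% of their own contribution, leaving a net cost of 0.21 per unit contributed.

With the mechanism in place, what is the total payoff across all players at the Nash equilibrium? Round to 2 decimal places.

209.30 hours

With the mechanism, a contributed unit returns (2.2/7) / 0.21 = 1.4966 per unit of net cost to the contributor — now above 1 — so contributing fully is weakly dominant for every player.
So the Nash equilibrium is full contribution by all 7; the group earns 7 × (10 × 0.79 + 2.2 × 10) = 209.30.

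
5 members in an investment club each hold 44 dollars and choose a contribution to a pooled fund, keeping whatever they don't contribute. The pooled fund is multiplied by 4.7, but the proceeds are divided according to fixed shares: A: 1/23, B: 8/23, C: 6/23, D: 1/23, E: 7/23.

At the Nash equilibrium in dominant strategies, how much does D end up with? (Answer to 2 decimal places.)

Player j's private return per contributed unit is 4.7 × (j's share). Contributing is weakly dominant for j when that share is at least 1/4.7 = 0.2128, and contributing 0 is dominant otherwise.
The shares above 0.2128 belong to B, C and E, contributing 44 each; the remaining 2 contribute 0. Total contributed: 132.
D keeps 44 and receives 4.7 × 132 × 1/23 = 26.97 from the pooled fund, for a payoff of 70.97.

70.97 dollars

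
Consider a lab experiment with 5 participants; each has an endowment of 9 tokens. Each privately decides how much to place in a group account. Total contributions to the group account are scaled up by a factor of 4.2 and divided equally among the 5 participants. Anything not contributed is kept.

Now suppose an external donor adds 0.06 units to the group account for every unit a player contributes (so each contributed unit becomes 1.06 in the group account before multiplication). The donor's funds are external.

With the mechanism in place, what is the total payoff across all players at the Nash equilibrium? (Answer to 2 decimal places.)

With the mechanism, a contributed unit returns 4.2 × 1.06 / 5 = 0.8904 per unit of net cost — still below 1 — so contributing 0 remains dominant for every player.
Everyone keeps their endowment and the group total is 5 × 9 = 45.

45.00 tokens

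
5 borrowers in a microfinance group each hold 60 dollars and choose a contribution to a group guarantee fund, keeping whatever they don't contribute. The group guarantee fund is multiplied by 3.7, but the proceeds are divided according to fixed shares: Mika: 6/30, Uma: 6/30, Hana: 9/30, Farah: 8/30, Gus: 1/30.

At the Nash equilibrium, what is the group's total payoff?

462.00 dollars

Player j's private return per contributed unit is 3.7 × (j's share). Contributing is weakly dominant for j when that share is at least 1/3.7 = 0.2703, and contributing 0 is dominant otherwise.
Only Hana (9/30) clears that bar, contributing 60; the remaining 4 contribute 0. Total contributed: 60.
The group guarantee fund pays out 3.7 × 60 = 222.00 in total (split across the unequal shares, but the aggregate is all that matters for the group sum).
The 4 free-riders keep 60 each, adding 240. Group total = 240 + 222.00 = 462.00.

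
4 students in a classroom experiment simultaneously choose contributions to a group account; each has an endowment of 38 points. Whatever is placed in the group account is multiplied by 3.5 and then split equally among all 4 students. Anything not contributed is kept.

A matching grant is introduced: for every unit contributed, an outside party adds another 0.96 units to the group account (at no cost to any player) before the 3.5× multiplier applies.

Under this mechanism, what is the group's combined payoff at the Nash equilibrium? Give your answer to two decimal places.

The effective private return per unit is now 3.5 × 1.96 / 4 = 1.7150 > 1, so every player's dominant strategy flips to full contribution.
So the Nash equilibrium is full contribution by all 4; the group earns 3.5 × 1.96 × 152 = 1042.72.

1042.72 points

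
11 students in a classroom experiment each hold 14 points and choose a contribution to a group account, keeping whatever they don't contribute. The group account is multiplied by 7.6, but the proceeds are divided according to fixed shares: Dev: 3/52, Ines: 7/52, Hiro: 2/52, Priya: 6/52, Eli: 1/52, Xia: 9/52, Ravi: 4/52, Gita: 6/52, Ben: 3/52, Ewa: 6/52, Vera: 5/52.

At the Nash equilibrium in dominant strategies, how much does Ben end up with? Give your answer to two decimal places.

For player j, contributing a unit is worthwhile iff 7.6 × (j's share) ≥ 1, i.e. iff j's share is at least 0.1316.
Ines and Xia are above the threshold, contributing 14 each; the remaining 9 contribute 0. Total contributed: 28.
Ben keeps 14 and receives 7.6 × 28 × 3/52 = 12.28 from the group account, for a payoff of 26.28.

26.28 points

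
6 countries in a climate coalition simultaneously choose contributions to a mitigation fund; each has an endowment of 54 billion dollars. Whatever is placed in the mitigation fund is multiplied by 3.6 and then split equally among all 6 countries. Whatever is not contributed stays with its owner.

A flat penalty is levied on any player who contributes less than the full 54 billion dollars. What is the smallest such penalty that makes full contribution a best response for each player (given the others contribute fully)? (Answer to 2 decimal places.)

Given the others contribute fully, the best deviation is to contribute 0 (any partial contribution still incurs the fine and gives up units whose private return 0.6000 is below 1).
Deviating from 54 to 0 saves 54 billion dollars but forfeits the deviator's share of the drop in the mitigation fund: 3.6/6 × 54 = 32.40.
So the deviation gain is 54 − 32.40 = 21.60, and the fine must be at least 21.60 billion dollars to wipe it out.

21.60 billion dollars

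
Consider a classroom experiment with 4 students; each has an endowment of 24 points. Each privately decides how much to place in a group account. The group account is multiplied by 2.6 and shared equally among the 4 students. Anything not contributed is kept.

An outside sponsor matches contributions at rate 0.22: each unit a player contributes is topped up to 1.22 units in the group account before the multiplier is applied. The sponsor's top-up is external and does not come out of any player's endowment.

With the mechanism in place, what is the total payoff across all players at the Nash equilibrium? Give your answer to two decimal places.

96.00 points

Even with the mechanism, each unit contributed returns only 2.6 × 1.22 / 4 = 0.7930 per unit of net cost, so contributing nothing is still dominant.
At the Nash equilibrium no one contributes; group total payoff = 4 × 24 = 96.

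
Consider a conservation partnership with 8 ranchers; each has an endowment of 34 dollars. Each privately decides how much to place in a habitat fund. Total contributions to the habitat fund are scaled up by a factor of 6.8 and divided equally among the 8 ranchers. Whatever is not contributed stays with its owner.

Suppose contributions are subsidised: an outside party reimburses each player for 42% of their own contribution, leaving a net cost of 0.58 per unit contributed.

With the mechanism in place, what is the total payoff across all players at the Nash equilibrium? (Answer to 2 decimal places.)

Under the mechanism each unit contributed yields (6.8/8) / 0.58 = 1.4655 back to its contributor per unit of net cost, which exceeds 1, making full contribution the dominant choice for everyone.
At the Nash equilibrium everyone contributes 34. Group total payoff = 8 × (34 × 0.42 + 6.8 × 34) = 1963.84.

1963.84 dollars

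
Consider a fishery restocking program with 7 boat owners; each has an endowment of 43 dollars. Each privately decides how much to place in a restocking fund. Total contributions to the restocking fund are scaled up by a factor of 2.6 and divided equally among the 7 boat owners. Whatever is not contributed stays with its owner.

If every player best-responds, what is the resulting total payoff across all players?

301.00 dollars

Each contributed unit returns 2.6/7 = 0.3714 to its contributor — below 1 — so contributing 0 is dominant for every player. At the Nash equilibrium everyone keeps their 43, and the group total is 7 × 43 = 301.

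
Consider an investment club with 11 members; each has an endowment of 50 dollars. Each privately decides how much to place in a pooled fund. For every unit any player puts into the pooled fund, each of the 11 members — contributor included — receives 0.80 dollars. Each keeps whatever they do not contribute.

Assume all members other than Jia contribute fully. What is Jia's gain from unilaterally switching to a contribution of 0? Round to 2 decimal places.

Switching from a contribution of 50 to 0 lets Jia keep an extra 50 dollars, but lowers the pooled fund by 50, which costs Jia their own share of that drop: 0.80 × 50 = 40.00.
Net gain = 50 − 40.00 = 10.00. The private return per contributed unit (0.80) is below 1, so free-riding is indeed the best response regardless of what the others do.

10.00 dollars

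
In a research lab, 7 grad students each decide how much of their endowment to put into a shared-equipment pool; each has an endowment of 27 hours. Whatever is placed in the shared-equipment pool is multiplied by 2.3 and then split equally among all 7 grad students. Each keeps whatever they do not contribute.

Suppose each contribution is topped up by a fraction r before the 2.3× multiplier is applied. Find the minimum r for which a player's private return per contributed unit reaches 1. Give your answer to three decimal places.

2.043

With matching at rate r, one contributed unit becomes (1 + r) in the shared-equipment pool and returns 2.3 × (1 + r) / 7 to the contributor.
Setting this equal to 1: 1 + r = 7/2.3 = 3.0435.
So the minimum matching rate is r = 3.0435 − 1 = 2.043.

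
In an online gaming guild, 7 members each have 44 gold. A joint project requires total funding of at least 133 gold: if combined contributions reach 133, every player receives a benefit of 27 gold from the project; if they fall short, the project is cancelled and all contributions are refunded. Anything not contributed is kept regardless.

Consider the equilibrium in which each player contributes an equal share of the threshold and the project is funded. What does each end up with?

52 gold

Equal share of the threshold: 133/7 = 19.
At this profile no one gains by cutting their contribution: any cut drops the total below 133, the project is cancelled, contributions are refunded, and the deviator ends with 44, which is less than 44 − 19 + 27 = 52. Contributing more than 19 just wastes the excess. So contributing exactly 19 is a best response.
Each player's payoff: 44 − 19 + 27 = 52.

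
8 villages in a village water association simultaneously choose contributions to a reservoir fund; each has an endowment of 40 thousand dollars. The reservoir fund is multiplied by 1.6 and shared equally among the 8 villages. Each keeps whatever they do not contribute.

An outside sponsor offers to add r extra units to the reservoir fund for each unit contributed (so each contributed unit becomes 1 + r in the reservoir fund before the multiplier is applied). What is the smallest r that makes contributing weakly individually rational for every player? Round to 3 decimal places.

4.000

With matching at rate r, one contributed unit becomes (1 + r) in the reservoir fund and returns 1.6 × (1 + r) / 8 to the contributor.
Setting this equal to 1: 1 + r = 8/1.6 = 5.0000.
So the minimum matching rate is r = 5.0000 − 1 = 4.000.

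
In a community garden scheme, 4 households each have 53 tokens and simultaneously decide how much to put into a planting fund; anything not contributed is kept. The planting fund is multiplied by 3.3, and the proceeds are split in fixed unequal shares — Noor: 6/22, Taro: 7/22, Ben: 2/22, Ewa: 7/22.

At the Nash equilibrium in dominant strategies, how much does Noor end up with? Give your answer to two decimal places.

148.40 tokens

Each unit j contributes comes back to j as 3.3 × (j's share), so j prefers to contribute only if that share exceeds 1/3.3 = 0.3030; otherwise keeping the unit dominates.
Taro and Ewa are above the threshold, contributing 53 each; the remaining 2 contribute 0. Total contributed: 106.
Noor keeps 53 and receives 3.3 × 106 × 6/22 = 95.40 from the planting fund, for a payoff of 148.40.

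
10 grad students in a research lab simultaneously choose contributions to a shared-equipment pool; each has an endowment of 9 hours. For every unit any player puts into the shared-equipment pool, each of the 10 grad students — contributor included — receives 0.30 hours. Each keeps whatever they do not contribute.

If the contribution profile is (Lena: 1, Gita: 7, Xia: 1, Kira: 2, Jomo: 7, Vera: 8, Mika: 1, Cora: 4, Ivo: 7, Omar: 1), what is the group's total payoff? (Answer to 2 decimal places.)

Total contributed: 1 + 7 + 1 + 2 + 7 + 8 + 1 + 4 + 7 + 1 = 39; total kept: 10 × 9 − 39 = 51.
The shared-equipment pool pays out 0.30 × 10 × 39 = 117.00 in aggregate.
Group total = 51 + 117.00 = 168.00.

168.00 hours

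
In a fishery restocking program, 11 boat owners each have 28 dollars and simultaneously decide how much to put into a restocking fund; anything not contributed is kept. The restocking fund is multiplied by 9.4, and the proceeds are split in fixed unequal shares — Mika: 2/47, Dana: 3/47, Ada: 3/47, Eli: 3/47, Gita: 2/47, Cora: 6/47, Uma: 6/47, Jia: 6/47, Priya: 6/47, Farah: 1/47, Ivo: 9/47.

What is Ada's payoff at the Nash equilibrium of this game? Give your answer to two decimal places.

112.00 dollars

Each unit j contributes comes back to j as 9.4 × (j's share), so j prefers to contribute only if that share exceeds 1/9.4 = 0.1064; otherwise keeping the unit dominates.
The shares above 0.1064 belong to Cora, Uma, Jia, Priya and Ivo, contributing 28 each; the remaining 6 contribute 0. Total contributed: 140.
Ada keeps 28 and receives 9.4 × 140 × 3/47 = 84.00 from the restocking fund, for a payoff of 112.00.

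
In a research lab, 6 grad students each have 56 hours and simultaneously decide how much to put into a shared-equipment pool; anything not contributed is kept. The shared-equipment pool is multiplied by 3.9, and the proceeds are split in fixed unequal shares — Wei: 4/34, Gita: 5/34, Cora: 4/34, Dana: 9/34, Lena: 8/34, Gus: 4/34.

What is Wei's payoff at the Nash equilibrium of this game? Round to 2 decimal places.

Player j's private return per contributed unit is 3.9 × (j's share). Contributing is weakly dominant for j when that share is at least 1/3.9 = 0.2564, and contributing 0 is dominant otherwise.
Only Dana (9/34) clears that bar, contributing 56; the remaining 5 contribute 0. Total contributed: 56.
Wei keeps 56 and receives 3.9 × 56 × 4/34 = 25.69 from the shared-equipment pool, for a payoff of 81.69.

81.69 hours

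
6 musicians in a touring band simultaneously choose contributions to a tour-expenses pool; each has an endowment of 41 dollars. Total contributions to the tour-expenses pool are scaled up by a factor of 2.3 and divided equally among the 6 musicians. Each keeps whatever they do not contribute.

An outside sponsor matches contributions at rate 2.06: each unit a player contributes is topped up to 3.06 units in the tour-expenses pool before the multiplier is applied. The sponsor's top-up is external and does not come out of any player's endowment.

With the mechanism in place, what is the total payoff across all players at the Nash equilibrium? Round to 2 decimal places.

With the mechanism, a contributed unit returns 2.3 × 3.06 / 6 = 1.1730 per unit of net cost to the contributor — now above 1 — so contributing fully is weakly dominant for every player.
At the Nash equilibrium everyone contributes 41. Group total payoff = 2.3 × 3.06 × 246 = 1731.35.

1731.35 dollars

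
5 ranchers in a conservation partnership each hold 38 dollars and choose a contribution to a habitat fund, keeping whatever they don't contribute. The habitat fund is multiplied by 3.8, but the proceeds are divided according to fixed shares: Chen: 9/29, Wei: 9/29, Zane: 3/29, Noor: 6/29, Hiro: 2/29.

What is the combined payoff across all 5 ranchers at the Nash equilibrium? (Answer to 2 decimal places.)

402.80 dollars

Player j's private return per contributed unit is 3.8 × (j's share). Contributing is weakly dominant for j when that share is at least 1/3.8 = 0.2632, and contributing 0 is dominant otherwise.
Chen and Wei are above the threshold, contributing 38 each; the remaining 3 contribute 0. Total contributed: 76.
The habitat fund pays out 3.8 × 76 = 288.80 in total (split across the unequal shares, but the aggregate is all that matters for the group sum).
The 3 free-riders keep 38 each, adding 114. Group total = 114 + 288.80 = 402.80.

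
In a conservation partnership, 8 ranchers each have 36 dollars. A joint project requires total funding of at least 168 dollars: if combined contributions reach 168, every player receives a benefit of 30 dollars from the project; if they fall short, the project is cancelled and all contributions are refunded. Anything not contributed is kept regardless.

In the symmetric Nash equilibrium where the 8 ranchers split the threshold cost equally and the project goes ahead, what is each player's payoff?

45 dollars

Equal share of the threshold: 168/8 = 21.
At this profile no one gains by cutting their contribution: any cut drops the total below 168, the project is cancelled, contributions are refunded, and the deviator ends with 36, which is less than 36 − 21 + 30 = 45. Contributing more than 21 just wastes the excess. So contributing exactly 21 is a best response.
Each player's payoff: 36 − 21 + 30 = 45.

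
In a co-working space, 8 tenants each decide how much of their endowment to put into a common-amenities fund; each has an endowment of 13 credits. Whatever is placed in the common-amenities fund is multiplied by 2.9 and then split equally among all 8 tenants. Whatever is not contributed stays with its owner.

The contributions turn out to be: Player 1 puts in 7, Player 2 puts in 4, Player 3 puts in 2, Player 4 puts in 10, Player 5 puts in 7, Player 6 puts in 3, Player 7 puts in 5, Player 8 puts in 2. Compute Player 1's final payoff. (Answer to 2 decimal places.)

20.50 credits

Total contributed: 7 + 4 + 2 + 10 + 7 + 3 + 5 + 2 = 40.
Each receives 2.9 × 40 / 8 = 14.50 from the common-amenities fund.
Player 1 keeps 13 − 7 = 6, so Player 1's payoff is 6 + 14.50 = 20.50.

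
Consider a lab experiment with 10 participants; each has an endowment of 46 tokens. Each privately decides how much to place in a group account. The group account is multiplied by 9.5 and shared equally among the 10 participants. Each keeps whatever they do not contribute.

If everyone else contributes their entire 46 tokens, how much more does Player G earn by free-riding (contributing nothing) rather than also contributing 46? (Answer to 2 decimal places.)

2.30 tokens

Switching from a contribution of 46 to 0 lets Player G keep an extra 46 tokens, but lowers the group account by 46, which costs Player G their own share of that drop: 9.5/10 × 46 = 43.70.
Net gain = 46 − 43.70 = 2.30. The private return per contributed unit (0.9500) is below 1, so free-riding is indeed the best response regardless of what the others do.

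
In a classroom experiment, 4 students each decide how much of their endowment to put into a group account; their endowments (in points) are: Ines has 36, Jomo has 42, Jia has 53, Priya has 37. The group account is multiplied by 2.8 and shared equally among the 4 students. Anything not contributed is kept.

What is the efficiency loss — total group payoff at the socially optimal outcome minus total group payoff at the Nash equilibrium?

302.40 points

The private return per contributed unit is 2.8/4 = 0.7000 < 1 for every player regardless of endowment, so the Nash equilibrium is zero contribution and the group total is Σ E_j = 36 + 42 + 53 + 37 = 168.
Each contributed unit returns 2.800 to the group, so the social optimum is full contribution by everyone: group total = 2.800 × 168 = 470.40.
Efficiency loss = (2.800 − 1) × 168 = 302.40.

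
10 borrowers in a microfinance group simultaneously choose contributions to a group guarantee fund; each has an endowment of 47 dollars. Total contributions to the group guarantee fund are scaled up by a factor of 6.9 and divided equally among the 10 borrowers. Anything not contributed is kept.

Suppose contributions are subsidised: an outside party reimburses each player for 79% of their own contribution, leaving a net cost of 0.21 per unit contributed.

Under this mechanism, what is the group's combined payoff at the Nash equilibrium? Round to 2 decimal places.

3614.30 dollars

With the mechanism, a contributed unit returns (6.9/10) / 0.21 = 3.2857 per unit of net cost to the contributor — now above 1 — so contributing fully is weakly dominant for every player.
So the Nash equilibrium is full contribution by all 10; the group earns 10 × (47 × 0.79 + 6.9 × 47) = 3614.30.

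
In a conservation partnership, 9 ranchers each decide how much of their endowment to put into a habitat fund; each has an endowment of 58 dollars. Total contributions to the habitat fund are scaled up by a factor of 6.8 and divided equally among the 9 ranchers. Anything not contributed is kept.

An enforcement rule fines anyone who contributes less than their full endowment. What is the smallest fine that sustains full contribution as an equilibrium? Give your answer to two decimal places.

14.18 dollars

Given the others contribute fully, the best deviation is to contribute 0 (any partial contribution still incurs the fine and gives up units whose private return 0.7556 is below 1).
Deviating from 58 to 0 saves 58 dollars but forfeits the deviator's share of the drop in the habitat fund: 6.8/9 × 58 = 43.82.
So the deviation gain is 58 − 43.82 = 14.18, and the fine must be at least 14.18 dollars to wipe it out.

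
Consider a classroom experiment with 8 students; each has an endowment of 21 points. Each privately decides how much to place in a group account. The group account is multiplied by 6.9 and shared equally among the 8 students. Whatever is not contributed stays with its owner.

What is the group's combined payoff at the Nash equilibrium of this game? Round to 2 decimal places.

168.00 points

Each contributed unit returns 6.9/8 = 0.8625 to its contributor — below 1 — so contributing 0 is dominant for every player. At the Nash equilibrium everyone keeps their 21, and the group total is 8 × 21 = 168.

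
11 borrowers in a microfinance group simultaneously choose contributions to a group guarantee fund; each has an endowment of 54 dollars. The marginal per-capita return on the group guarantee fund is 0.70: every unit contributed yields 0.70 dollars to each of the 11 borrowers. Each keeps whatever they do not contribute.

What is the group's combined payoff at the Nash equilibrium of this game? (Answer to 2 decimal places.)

The private return per contributed unit is 0.70 < 1, so contributing 0 is dominant for every player. At the Nash equilibrium everyone keeps their 54, and the group total is 11 × 54 = 594.

594.00 dollars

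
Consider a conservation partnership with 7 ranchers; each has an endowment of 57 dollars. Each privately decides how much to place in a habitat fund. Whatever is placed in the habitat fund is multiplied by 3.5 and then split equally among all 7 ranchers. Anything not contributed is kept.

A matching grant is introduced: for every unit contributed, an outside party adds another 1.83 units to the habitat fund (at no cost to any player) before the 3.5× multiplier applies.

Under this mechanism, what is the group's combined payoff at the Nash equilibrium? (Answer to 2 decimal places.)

With the mechanism, a contributed unit returns 3.5 × 2.83 / 7 = 1.4150 per unit of net cost to the contributor — now above 1 — so contributing fully is weakly dominant for every player.
So the Nash equilibrium is full contribution by all 7; the group earns 3.5 × 2.83 × 399 = 3952.10.

3952.10 dollars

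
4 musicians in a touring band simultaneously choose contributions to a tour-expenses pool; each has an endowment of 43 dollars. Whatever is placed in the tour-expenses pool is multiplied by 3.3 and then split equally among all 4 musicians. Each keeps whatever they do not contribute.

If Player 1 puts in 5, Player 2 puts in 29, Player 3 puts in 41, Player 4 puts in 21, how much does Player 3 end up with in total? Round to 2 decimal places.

81.20 dollars

Total contributed: 5 + 29 + 41 + 21 = 96.
Each receives 3.3 × 96 / 4 = 79.20 from the tour-expenses pool.
Player 3 keeps 43 − 41 = 2, so Player 3's payoff is 2 + 79.20 = 81.20.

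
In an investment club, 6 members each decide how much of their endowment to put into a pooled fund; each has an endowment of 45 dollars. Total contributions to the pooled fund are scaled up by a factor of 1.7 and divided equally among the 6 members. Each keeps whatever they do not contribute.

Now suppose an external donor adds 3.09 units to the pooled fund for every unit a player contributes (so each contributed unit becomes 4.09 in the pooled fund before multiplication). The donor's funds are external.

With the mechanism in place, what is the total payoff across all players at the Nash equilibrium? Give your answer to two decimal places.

With the mechanism, a contributed unit returns 1.7 × 4.09 / 6 = 1.1588 per unit of net cost to the contributor — now above 1 — so contributing fully is weakly dominant for every player.
So the Nash equilibrium is full contribution by all 6; the group earns 1.7 × 4.09 × 270 = 1877.31.

1877.31 dollars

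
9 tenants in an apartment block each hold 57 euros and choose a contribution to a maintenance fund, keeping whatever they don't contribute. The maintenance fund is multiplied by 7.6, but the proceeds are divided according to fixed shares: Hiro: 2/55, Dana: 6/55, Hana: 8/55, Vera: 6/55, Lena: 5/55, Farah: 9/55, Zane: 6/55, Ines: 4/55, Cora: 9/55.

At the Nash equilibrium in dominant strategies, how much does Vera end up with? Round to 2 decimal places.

Player j's private return per contributed unit is 7.6 × (j's share). Contributing is weakly dominant for j when that share is at least 1/7.6 = 0.1316, and contributing 0 is dominant otherwise.
The shares above 0.1316 belong to Hana, Farah and Cora, contributing 57 each; the remaining 6 contribute 0. Total contributed: 171.
Vera keeps 57 and receives 7.6 × 171 × 6/55 = 141.77 from the maintenance fund, for a payoff of 198.77.

198.77 euros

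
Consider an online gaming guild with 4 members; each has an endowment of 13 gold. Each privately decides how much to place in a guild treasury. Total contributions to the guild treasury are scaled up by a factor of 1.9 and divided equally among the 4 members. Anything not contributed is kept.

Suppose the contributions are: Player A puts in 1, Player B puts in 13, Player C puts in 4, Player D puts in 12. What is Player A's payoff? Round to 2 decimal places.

Total contributed: 1 + 13 + 4 + 12 = 30.
Each receives 1.9 × 30 / 4 = 14.25 from the guild treasury.
Player A keeps 13 − 1 = 12, so Player A's payoff is 12 + 14.25 = 26.25.

26.25 gold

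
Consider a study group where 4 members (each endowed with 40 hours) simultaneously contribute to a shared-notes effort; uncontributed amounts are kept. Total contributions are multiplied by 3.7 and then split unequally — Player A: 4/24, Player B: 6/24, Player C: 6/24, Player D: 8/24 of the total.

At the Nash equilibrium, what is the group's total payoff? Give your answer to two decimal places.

268.00 hours

For player j, contributing a unit is worthwhile iff 3.7 × (j's share) ≥ 1, i.e. iff j's share is at least 0.2703.
Player D alone (share 8/24) is above the threshold, contributing 40; the remaining 3 contribute 0. Total contributed: 40.
The shared-notes effort pays out 3.7 × 40 = 148.00 in total (split across the unequal shares, but the aggregate is all that matters for the group sum).
The 3 free-riders keep 40 each, adding 120. Group total = 120 + 148.00 = 268.00.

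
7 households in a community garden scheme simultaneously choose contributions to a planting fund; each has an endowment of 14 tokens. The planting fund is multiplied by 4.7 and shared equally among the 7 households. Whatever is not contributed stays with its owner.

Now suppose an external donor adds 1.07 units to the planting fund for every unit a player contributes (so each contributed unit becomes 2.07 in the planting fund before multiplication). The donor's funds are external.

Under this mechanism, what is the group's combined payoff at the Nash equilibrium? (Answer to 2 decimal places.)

With the mechanism, a contributed unit returns 4.7 × 2.07 / 7 = 1.3899 per unit of net cost to the contributor — now above 1 — so contributing fully is weakly dominant for every player.
So the Nash equilibrium is full contribution by all 7; the group earns 4.7 × 2.07 × 98 = 953.44.

953.44 tokens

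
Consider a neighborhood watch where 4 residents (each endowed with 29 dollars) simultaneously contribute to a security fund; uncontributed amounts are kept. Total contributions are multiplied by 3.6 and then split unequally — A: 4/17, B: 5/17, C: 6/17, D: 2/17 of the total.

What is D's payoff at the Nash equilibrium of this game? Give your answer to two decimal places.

53.56 dollars

Player j's private return per contributed unit is 3.6 × (j's share). Contributing is weakly dominant for j when that share is at least 1/3.6 = 0.2778, and contributing 0 is dominant otherwise.
B and C clear that bar, contributing 29 each; the remaining 2 contribute 0. Total contributed: 58.
D keeps 29 and receives 3.6 × 58 × 2/17 = 24.56 from the security fund, for a payoff of 53.56.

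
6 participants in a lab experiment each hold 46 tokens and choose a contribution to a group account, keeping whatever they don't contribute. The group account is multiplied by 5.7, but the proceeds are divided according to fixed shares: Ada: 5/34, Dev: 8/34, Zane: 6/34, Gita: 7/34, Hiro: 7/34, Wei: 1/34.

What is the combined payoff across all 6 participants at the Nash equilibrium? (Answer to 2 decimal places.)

For player j, contributing a unit is worthwhile iff 5.7 × (j's share) ≥ 1, i.e. iff j's share is at least 0.1754.
The shares above 0.1754 belong to Dev, Zane, Gita and Hiro, contributing 46 each; the remaining 2 contribute 0. Total contributed: 184.
The group account pays out 5.7 × 184 = 1048.80 in total (split across the unequal shares, but the aggregate is all that matters for the group sum).
The 2 free-riders keep 46 each, adding 92. Group total = 92 + 1048.80 = 1140.80.

1140.80 tokens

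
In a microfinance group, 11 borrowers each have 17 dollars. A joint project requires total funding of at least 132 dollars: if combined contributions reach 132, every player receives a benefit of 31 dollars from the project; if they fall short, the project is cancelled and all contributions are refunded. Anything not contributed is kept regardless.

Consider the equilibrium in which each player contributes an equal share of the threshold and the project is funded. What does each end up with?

36 dollars

Equal share of the threshold: 132/11 = 12.
At this profile no one gains by cutting their contribution: any cut drops the total below 132, the project is cancelled, contributions are refunded, and the deviator ends with 17, which is less than 17 − 12 + 31 = 36. Contributing more than 12 just wastes the excess. So contributing exactly 12 is a best response.
Each player's payoff: 17 − 12 + 31 = 36.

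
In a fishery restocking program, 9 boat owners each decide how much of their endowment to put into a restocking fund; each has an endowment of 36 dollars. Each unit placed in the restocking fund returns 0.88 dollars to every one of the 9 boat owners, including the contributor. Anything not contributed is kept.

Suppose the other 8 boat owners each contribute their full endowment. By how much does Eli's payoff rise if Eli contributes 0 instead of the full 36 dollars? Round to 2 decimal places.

4.32 dollars

Switching from a contribution of 36 to 0 lets Eli keep an extra 36 dollars, but lowers the restocking fund by 36, which costs Eli their own share of that drop: 0.88 × 36 = 31.68.
Net gain = 36 − 31.68 = 4.32. The private return per contributed unit (0.88) is below 1, so free-riding is indeed the best response regardless of what the others do.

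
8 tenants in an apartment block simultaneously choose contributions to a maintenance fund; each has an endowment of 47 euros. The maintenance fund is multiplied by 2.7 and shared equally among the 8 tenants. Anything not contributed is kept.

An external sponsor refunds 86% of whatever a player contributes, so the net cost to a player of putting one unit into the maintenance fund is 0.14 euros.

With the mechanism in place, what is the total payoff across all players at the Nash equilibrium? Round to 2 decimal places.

1338.56 euros

Under the mechanism each unit contributed yields (2.7/8) / 0.14 = 2.4107 back to its contributor per unit of net cost, which exceeds 1, making full contribution the dominant choice for everyone.
At the Nash equilibrium everyone contributes 47. Group total payoff = 8 × (47 × 0.86 + 2.7 × 47) = 1338.56.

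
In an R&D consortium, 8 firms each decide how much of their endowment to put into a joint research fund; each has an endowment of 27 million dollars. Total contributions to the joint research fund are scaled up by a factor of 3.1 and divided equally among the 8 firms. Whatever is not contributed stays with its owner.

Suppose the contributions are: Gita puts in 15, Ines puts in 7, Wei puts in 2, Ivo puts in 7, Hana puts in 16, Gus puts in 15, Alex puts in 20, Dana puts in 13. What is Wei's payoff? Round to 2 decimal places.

Total contributed: 15 + 7 + 2 + 7 + 16 + 15 + 20 + 13 = 95.
Each receives 3.1 × 95 / 8 = 36.81 from the joint research fund.
Wei keeps 27 − 2 = 25, so Wei's payoff is 25 + 36.81 = 61.81.

61.81 million dollars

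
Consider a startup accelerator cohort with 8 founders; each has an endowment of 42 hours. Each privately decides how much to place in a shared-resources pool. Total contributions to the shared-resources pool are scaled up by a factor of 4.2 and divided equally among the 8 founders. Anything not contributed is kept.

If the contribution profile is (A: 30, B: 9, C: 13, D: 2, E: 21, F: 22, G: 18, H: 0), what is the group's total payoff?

Total contributed: 30 + 9 + 13 + 2 + 21 + 22 + 18 + 0 = 115; total kept: 8 × 42 − 115 = 221.
The shared-resources pool pays out 4.2 × 115 = 483.00 in aggregate.
Group total = 221 + 483.00 = 704.00.

704.00 hours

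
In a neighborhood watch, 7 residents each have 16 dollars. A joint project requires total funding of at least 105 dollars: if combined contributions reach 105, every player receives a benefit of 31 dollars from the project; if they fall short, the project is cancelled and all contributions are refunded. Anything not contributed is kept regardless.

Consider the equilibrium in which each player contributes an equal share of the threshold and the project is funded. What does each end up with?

Equal share of the threshold: 105/7 = 15.
At this profile no one gains by cutting their contribution: any cut drops the total below 105, the project is cancelled, contributions are refunded, and the deviator ends with 16, which is less than 16 − 15 + 31 = 32. Contributing more than 15 just wastes the excess. So contributing exactly 15 is a best response.
Each player's payoff: 16 − 15 + 31 = 32.

32 dollars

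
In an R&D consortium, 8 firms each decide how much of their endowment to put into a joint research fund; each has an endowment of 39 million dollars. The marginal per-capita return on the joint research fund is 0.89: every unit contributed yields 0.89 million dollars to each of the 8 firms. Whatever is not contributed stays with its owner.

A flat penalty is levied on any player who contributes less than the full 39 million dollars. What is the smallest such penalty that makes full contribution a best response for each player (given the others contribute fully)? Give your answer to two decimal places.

Given the others contribute fully, the best deviation is to contribute 0 (any partial contribution still incurs the fine and gives up units whose private return 0.89 is below 1).
Deviating from 39 to 0 saves 39 million dollars but forfeits the deviator's share of the drop in the joint research fund: 0.89 × 39 = 34.71.
So the deviation gain is 39 − 34.71 = 4.29, and the fine must be at least 4.29 million dollars to wipe it out.

4.29 million dollars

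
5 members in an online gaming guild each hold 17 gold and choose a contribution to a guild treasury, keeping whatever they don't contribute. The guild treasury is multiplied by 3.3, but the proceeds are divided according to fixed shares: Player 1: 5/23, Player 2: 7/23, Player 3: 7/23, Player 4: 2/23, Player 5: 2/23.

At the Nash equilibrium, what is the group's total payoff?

For player j, contributing a unit is worthwhile iff 3.3 × (j's share) ≥ 1, i.e. iff j's share is at least 0.3030.
Player 2 and Player 3 clear that bar, contributing 17 each; the remaining 3 contribute 0. Total contributed: 34.
The guild treasury pays out 3.3 × 34 = 112.20 in total (split across the unequal shares, but the aggregate is all that matters for the group sum).
The 3 free-riders keep 17 each, adding 51. Group total = 51 + 112.20 = 163.20.

163.20 gold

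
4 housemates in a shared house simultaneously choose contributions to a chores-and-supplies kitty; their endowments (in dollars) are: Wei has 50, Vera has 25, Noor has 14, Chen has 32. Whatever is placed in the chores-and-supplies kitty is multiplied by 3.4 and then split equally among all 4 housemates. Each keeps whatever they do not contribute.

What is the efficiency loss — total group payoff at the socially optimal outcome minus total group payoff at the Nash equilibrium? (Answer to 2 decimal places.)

290.40 dollars

The private return per contributed unit is 3.4/4 = 0.8500 < 1 for every player regardless of endowment, so the Nash equilibrium is zero contribution and the group total is Σ E_j = 50 + 25 + 14 + 32 = 121.
Each contributed unit returns 3.400 to the group, so the social optimum is full contribution by everyone: group total = 3.400 × 121 = 411.40.
Efficiency loss = (3.400 − 1) × 121 = 290.40.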